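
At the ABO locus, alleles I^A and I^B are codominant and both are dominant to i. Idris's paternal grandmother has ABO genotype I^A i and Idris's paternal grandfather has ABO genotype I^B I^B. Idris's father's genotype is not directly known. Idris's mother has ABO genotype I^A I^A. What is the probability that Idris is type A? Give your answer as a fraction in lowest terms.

Idris's father's ABO genotype from I^A i × I^B I^B: 1/2 I^A I^B, 1/2 I^B i.
Crossing each possibility with the mother I^A I^A and summing P(type A): 1/2·1/2 + 1/2·1/2 = 1/2.

1/2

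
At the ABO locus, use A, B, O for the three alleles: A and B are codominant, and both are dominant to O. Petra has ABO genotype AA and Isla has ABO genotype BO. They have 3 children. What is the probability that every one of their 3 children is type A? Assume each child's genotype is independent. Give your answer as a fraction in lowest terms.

1/8

ABO cross AA × BO → 1/2 A, 1/2 AB.
So P(type A) = 1/2 per child.
All 3 independent: (1/2)^3 = 1/8.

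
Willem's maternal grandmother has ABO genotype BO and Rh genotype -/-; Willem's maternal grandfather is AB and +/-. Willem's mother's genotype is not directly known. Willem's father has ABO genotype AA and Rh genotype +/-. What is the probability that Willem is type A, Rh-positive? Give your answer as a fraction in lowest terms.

Willem's mother's ABO genotype from BO × AB: 1/4 AB, 1/4 AO, 1/4 BB, 1/4 BO.
Crossing each possibility with the father AA and summing P(type A): 1/4·1/2 + 1/4·1 + 1/4·0 + 1/4·1/2 = 1/2.
Similarly for Rh via the mother's Rh distribution: P(Rh+) = 5/8.
Independent loci: 1/2 × 5/8 = 5/16.

5/16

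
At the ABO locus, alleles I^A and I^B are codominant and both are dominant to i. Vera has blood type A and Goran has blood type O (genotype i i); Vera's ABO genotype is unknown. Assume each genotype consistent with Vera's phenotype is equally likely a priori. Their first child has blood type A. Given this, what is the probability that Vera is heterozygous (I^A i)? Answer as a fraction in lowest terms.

Possible genotypes: Vera ∈ {I^A I^A, I^A i}; Goran ∈ {i i}.
Weight each parental genotype pair by prior × P(type-A child):
  I^A I^A × i i: posterior weight 2/3.
  I^A i × i i: posterior weight 1/3.
Sum the posterior weight over pairs where Vera is I^A i: 1/3.

1/3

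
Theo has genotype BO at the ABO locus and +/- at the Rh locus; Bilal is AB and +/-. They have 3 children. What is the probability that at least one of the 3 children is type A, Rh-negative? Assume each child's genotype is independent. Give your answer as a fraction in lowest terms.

ABO cross BO × AB → 1/4 A, 1/2 B, 1/4 AB.
Rh cross +/- × +/- → 3/4 Rh+, 1/4 Rh-; so P(type A, Rh-negative) = 1/4 × 1/4 = 1/16 per child.
P(none) = (15/16)^3 = 3375/4096; P(at least one) = 1 − 3375/4096 = 721/4096.

721/4096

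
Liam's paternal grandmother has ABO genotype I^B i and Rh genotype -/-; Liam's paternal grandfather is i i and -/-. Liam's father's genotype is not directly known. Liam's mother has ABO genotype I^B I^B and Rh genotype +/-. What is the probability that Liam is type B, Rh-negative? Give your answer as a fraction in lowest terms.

Liam's father's ABO genotype from I^B i × i i: 1/2 I^B i, 1/2 i i.
Crossing each possibility with the mother I^B I^B and summing P(type B): 1/2·1 + 1/2·1 = 1.
Similarly for Rh via the father's Rh distribution: P(Rh-) = 1/2.
Independent loci: 1 × 1/2 = 1/2.

1/2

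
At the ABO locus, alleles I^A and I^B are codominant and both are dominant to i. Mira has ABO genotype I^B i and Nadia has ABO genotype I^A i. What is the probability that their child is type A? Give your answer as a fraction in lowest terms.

1/4

ABO cross I^B i × I^A i → offspring phenotypes: 1/4 O, 1/4 A, 1/4 B, 1/4 AB.
So P(type A) = 1/4.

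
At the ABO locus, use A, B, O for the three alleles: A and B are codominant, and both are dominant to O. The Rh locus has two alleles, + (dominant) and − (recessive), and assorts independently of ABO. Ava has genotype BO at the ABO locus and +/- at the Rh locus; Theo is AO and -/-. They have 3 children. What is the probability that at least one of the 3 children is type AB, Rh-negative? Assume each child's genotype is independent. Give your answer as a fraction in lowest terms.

169/512

ABO cross BO × AO → 1/4 O, 1/4 A, 1/4 B, 1/4 AB.
Rh cross +/- × -/- → 1/2 Rh+, 1/2 Rh-; so P(type AB, Rh-negative) = 1/4 × 1/2 = 1/8 per child.
P(none) = (7/8)^3 = 343/512; P(at least one) = 1 − 343/512 = 169/512.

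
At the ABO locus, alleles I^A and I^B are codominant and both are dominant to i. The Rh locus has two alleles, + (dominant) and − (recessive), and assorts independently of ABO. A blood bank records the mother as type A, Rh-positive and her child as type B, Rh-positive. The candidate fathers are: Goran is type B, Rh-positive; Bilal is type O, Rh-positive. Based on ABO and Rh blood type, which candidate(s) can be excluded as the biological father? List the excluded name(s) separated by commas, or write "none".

A candidate is excluded only if no genotype consistent with his phenotype could produce a type B, Rh-positive child with a type A, Rh-positive mother.
Bilal (type O, Rh+): no genotype consistent with that phenotype can produce a type-B Rh+ child with a type-A mother.

Bilal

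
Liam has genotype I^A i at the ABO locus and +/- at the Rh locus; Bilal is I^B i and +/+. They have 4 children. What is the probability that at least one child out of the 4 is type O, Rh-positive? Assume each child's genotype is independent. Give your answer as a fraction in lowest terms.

175/256

ABO cross I^A i × I^B i → 1/4 O, 1/4 A, 1/4 B, 1/4 AB.
Rh cross +/- × +/+ → 1 Rh+; so P(type O, Rh-positive) = 1/4 × 1 = 1/4 per child.
P(none) = (3/4)^4 = 81/256; P(at least one) = 1 − 81/256 = 175/256.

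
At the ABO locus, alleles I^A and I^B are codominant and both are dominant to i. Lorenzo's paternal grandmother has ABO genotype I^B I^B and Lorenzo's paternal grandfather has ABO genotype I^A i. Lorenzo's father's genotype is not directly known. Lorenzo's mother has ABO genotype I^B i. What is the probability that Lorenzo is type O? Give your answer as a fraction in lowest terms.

Lorenzo's father's ABO genotype from I^B I^B × I^A i: 1/2 I^A I^B, 1/2 I^B i.
Crossing each possibility with the mother I^B i and summing P(type O): 1/2·0 + 1/2·1/4 = 1/8.

1/8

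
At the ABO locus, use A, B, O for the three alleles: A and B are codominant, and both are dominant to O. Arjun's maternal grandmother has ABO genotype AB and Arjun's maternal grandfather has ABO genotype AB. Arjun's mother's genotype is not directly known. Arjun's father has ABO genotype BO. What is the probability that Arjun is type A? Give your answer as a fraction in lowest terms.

Arjun's mother's ABO genotype from AB × AB: 1/4 AA, 1/2 AB, 1/4 BB.
Crossing each possibility with the father BO and summing P(type A): 1/4·1/2 + 1/2·1/4 + 1/4·0 = 1/4.

1/4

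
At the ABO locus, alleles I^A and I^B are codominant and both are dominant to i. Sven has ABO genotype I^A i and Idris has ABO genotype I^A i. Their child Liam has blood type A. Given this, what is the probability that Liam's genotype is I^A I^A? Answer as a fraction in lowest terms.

1/3

Cross I^A i × I^A i → 1/4 I^A I^A, 1/2 I^A i, 1/4 i i.
Type-A genotypes among offspring: I^A I^A (1/4), I^A i (1/2); total 3/4.
P(I^A I^A | type A) = (1/4) / (3/4) = 1/3.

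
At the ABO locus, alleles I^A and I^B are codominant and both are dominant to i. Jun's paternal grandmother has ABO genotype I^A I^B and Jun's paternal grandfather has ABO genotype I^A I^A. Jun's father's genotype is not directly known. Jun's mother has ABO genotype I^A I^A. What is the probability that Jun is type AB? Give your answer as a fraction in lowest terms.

1/4

Jun's father's ABO genotype from I^A I^B × I^A I^A: 1/2 I^A I^A, 1/2 I^A I^B.
Crossing each possibility with the mother I^A I^A and summing P(type AB): 1/2·0 + 1/2·1/2 = 1/4.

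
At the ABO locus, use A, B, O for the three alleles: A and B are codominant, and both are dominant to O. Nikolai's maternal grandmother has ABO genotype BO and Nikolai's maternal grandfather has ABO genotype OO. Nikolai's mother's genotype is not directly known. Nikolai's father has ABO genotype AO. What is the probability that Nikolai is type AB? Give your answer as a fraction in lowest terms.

1/8

Nikolai's mother's ABO genotype from BO × OO: 1/2 BO, 1/2 OO.
Crossing each possibility with the father AO and summing P(type AB): 1/2·1/4 + 1/2·0 = 1/8.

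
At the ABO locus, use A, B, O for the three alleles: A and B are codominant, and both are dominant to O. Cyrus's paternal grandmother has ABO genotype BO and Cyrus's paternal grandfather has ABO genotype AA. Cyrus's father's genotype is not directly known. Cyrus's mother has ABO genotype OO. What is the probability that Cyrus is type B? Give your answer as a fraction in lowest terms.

Cyrus's father's ABO genotype from BO × AA: 1/2 AB, 1/2 AO.
Crossing each possibility with the mother OO and summing P(type B): 1/2·1/2 + 1/2·0 = 1/4.

1/4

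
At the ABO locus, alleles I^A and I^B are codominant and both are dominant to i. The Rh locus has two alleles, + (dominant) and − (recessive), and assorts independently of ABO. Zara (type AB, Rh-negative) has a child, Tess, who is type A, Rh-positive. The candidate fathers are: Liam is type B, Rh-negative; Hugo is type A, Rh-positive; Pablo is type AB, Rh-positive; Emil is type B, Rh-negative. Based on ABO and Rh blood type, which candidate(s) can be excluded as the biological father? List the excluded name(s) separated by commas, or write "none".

Liam, Emil

A candidate is excluded only if no genotype consistent with his phenotype could produce a type A, Rh-positive child with a type AB, Rh-negative mother.
Liam (type B, Rh-): no genotype consistent with that phenotype can produce a type-A Rh+ child with a type-AB mother.
Emil (type B, Rh-): no genotype consistent with that phenotype can produce a type-A Rh+ child with a type-AB mother.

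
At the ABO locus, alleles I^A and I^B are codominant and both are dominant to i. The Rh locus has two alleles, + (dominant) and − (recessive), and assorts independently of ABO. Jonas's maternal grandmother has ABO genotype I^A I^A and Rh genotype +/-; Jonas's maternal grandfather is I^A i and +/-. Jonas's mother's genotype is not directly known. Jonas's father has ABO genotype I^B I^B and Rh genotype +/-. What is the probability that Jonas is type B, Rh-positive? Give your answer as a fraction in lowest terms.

Jonas's mother's ABO genotype from I^A I^A × I^A i: 1/2 I^A I^A, 1/2 I^A i.
Crossing each possibility with the father I^B I^B and summing P(type B): 1/2·0 + 1/2·1/2 = 1/4.
Similarly for Rh via the mother's Rh distribution: P(Rh+) = 3/4.
Independent loci: 1/4 × 3/4 = 3/16.

3/16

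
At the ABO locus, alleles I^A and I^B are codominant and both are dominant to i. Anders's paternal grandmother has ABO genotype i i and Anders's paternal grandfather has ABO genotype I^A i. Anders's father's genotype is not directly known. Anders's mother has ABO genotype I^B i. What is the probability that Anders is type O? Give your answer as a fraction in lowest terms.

Anders's father's ABO genotype from i i × I^A i: 1/2 I^A i, 1/2 i i.
Crossing each possibility with the mother I^B i and summing P(type O): 1/2·1/4 + 1/2·1/2 = 3/8.

3/8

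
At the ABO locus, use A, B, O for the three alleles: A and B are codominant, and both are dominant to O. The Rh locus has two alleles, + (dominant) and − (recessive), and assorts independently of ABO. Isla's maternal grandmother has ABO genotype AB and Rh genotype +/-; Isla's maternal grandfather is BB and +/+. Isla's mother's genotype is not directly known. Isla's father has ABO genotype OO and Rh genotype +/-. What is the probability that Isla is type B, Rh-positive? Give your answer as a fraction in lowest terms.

21/32

Isla's mother's ABO genotype from AB × BB: 1/2 AB, 1/2 BB.
Crossing each possibility with the father OO and summing P(type B): 1/2·1/2 + 1/2·1 = 3/4.
Similarly for Rh via the mother's Rh distribution: P(Rh+) = 7/8.
Independent loci: 3/4 × 7/8 = 21/32.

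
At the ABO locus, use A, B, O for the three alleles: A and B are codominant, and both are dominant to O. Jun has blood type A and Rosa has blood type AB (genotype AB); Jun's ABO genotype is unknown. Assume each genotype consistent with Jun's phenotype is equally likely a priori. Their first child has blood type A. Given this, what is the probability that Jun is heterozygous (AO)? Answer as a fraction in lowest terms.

1/2

Possible genotypes: Jun ∈ {AA, AO}; Rosa ∈ {AB}.
Weight each parental genotype pair by prior × P(type-A child):
  AA × AB: posterior weight 1/2.
  AO × AB: posterior weight 1/2.
Sum the posterior weight over pairs where Jun is AO: 1/2.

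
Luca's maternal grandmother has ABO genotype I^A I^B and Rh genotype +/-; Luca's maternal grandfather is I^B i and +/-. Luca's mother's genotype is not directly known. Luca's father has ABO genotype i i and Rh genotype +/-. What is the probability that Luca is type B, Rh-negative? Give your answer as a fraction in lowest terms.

1/8

Luca's mother's ABO genotype from I^A I^B × I^B i: 1/4 I^A I^B, 1/4 I^A i, 1/4 I^B I^B, 1/4 I^B i.
Crossing each possibility with the father i i and summing P(type B): 1/4·1/2 + 1/4·0 + 1/4·1 + 1/4·1/2 = 1/2.
Similarly for Rh via the mother's Rh distribution: P(Rh-) = 1/4.
Independent loci: 1/2 × 1/4 = 1/8.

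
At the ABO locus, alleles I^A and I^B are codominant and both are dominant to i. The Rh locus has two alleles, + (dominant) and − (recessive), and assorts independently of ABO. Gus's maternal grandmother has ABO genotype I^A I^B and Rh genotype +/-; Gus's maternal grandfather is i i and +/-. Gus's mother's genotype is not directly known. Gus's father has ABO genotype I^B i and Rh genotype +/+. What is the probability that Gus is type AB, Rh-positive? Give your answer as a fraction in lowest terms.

1/8

Gus's mother's ABO genotype from I^A I^B × i i: 1/2 I^A i, 1/2 I^B i.
Crossing each possibility with the father I^B i and summing P(type AB): 1/2·1/4 + 1/2·0 = 1/8.
Similarly for Rh via the mother's Rh distribution: P(Rh+) = 1.
Independent loci: 1/8 × 1 = 1/8.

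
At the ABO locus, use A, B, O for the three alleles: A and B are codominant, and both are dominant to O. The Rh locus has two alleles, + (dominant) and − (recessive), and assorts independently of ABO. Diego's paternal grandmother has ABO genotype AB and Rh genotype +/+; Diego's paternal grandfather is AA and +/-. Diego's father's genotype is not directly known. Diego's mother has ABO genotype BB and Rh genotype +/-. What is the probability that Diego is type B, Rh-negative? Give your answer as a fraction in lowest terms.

Diego's father's ABO genotype from AB × AA: 1/2 AA, 1/2 AB.
Crossing each possibility with the mother BB and summing P(type B): 1/2·0 + 1/2·1/2 = 1/4.
Similarly for Rh via the father's Rh distribution: P(Rh-) = 1/8.
Independent loci: 1/4 × 1/8 = 1/32.

1/32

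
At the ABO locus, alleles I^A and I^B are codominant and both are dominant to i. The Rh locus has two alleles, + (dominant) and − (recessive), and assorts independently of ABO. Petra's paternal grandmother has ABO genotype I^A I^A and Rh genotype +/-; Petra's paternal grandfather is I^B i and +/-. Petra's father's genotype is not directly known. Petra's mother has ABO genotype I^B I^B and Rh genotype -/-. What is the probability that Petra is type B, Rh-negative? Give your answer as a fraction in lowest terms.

Petra's father's ABO genotype from I^A I^A × I^B i: 1/2 I^A I^B, 1/2 I^A i.
Crossing each possibility with the mother I^B I^B and summing P(type B): 1/2·1/2 + 1/2·1/2 = 1/2.
Similarly for Rh via the father's Rh distribution: P(Rh-) = 1/2.
Independent loci: 1/2 × 1/2 = 1/4.

1/4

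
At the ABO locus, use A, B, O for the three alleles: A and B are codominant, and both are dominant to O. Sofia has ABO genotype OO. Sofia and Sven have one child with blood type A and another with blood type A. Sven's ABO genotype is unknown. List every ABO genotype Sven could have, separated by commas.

AA, AB, AO

For each candidate genotype of Sven, check whether crossing it with OO can produce every observed child phenotype.
  AA → possible child types {A} ✓
  AB → possible child types {A, B} ✓
  AO → possible child types {O, A} ✓
  BB → possible child types {B} ✗
  BO → possible child types {O, B} ✗
  OO → possible child types {O} ✗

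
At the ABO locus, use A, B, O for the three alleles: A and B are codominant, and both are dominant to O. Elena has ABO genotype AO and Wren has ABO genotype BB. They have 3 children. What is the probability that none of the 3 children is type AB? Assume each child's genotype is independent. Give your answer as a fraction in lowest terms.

ABO cross AO × BB → 1/2 B, 1/2 AB.
So P(type AB) = 1/2 per child.
P(not type AB) = 1/2 for one child; (1/2)^3 = 1/8.

1/8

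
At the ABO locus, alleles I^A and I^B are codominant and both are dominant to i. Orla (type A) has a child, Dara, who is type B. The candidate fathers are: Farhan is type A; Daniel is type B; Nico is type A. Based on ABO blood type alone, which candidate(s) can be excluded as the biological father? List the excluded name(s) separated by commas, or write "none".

Farhan, Nico

A candidate is excluded only if no genotype consistent with his phenotype could produce a type B child with a type A mother.
Farhan (type A): no genotype consistent with that phenotype can produce a type-B child with a type-A mother.
Nico (type A): no genotype consistent with that phenotype can produce a type-B child with a type-A mother.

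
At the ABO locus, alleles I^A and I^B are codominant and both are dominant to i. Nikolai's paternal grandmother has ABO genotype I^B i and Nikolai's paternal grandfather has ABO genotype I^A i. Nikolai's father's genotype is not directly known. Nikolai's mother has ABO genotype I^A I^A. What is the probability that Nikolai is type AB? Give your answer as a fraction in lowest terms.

Nikolai's father's ABO genotype from I^B i × I^A i: 1/4 I^A I^B, 1/4 I^A i, 1/4 I^B i, 1/4 i i.
Crossing each possibility with the mother I^A I^A and summing P(type AB): 1/4·1/2 + 1/4·0 + 1/4·1/2 + 1/4·0 = 1/4.

1/4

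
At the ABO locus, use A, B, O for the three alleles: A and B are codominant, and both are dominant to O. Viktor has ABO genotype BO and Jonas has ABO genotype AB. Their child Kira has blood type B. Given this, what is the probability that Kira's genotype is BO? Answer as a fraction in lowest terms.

1/2

Cross BO × AB → 1/4 AB, 1/4 AO, 1/4 BB, 1/4 BO.
Type-B genotypes among offspring: BB (1/4), BO (1/4); total 1/2.
P(BO | type B) = (1/4) / (1/2) = 1/2.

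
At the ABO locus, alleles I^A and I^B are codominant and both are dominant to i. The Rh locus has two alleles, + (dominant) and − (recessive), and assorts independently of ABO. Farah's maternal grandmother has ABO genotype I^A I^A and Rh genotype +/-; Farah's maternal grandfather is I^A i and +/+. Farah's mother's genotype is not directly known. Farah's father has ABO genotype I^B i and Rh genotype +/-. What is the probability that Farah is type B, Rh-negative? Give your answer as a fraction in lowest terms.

Farah's mother's ABO genotype from I^A I^A × I^A i: 1/2 I^A I^A, 1/2 I^A i.
Crossing each possibility with the father I^B i and summing P(type B): 1/2·0 + 1/2·1/4 = 1/8.
Similarly for Rh via the mother's Rh distribution: P(Rh-) = 1/8.
Independent loci: 1/8 × 1/8 = 1/64.

1/64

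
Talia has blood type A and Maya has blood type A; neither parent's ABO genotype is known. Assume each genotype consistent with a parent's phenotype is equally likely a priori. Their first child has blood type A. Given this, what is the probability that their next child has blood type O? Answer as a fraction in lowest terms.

Possible genotypes: Talia ∈ {AA, AO}; Maya ∈ {AA, AO}.
Weight each parental genotype pair by prior × P(type-A child):
  AA × AA: posterior weight 4/15; P(next child type O) = 0.
  AA × AO: posterior weight 4/15; P(next child type O) = 0.
  AO × AA: posterior weight 4/15; P(next child type O) = 0.
  AO × AO: posterior weight 1/5; P(next child type O) = 1/4.
Weighted sum = 1/20.

1/20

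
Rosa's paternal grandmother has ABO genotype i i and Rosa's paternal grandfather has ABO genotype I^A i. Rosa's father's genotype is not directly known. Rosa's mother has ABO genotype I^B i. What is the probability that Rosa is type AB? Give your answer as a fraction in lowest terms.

1/8

Rosa's father's ABO genotype from i i × I^A i: 1/2 I^A i, 1/2 i i.
Crossing each possibility with the mother I^B i and summing P(type AB): 1/2·1/4 + 1/2·0 = 1/8.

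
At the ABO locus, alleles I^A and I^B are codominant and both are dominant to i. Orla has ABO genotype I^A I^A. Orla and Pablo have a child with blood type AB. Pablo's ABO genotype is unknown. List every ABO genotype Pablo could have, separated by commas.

I^A I^B, I^B I^B, I^B i

For each candidate genotype of Pablo, check whether crossing it with I^A I^A can produce every observed child phenotype.
  I^A I^A → possible child types {A} ✗
  I^A I^B → possible child types {A, AB} ✓
  I^A i → possible child types {A} ✗
  I^B I^B → possible child types {AB} ✓
  I^B i → possible child types {A, AB} ✓
  i i → possible child types {A} ✗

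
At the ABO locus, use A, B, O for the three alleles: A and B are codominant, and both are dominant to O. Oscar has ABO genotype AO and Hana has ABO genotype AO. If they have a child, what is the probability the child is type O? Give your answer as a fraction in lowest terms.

1/4

ABO cross AO × AO → offspring phenotypes: 1/4 O, 3/4 A.
So P(type O) = 1/4.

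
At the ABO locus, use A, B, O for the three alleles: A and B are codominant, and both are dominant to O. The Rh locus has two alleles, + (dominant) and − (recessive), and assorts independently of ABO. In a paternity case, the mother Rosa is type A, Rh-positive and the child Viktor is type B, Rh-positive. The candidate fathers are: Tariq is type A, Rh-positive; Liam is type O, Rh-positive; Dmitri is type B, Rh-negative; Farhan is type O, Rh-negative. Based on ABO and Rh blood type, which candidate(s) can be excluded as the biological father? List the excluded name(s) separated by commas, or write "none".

Tariq, Liam, Farhan

A candidate is excluded only if no genotype consistent with his phenotype could produce a type B, Rh-positive child with a type A, Rh-positive mother.
Tariq (type A, Rh+): no genotype consistent with that phenotype can produce a type-B Rh+ child with a type-A mother.
Liam (type O, Rh+): no genotype consistent with that phenotype can produce a type-B Rh+ child with a type-A mother.
Farhan (type O, Rh-): no genotype consistent with that phenotype can produce a type-B Rh+ child with a type-A mother.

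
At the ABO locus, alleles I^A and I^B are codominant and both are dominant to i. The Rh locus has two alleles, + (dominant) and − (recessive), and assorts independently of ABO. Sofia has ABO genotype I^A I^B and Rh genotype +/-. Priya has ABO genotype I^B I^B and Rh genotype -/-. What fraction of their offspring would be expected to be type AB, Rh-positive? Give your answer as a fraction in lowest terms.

ABO cross I^A I^B × I^B I^B → offspring phenotypes: 1/2 B, 1/2 AB.
Rh cross +/- × -/- → 1/2 Rh+, 1/2 Rh-.
Independent loci: P(type AB, Rh-positive) = 1/2 × 1/2 = 1/4.

1/4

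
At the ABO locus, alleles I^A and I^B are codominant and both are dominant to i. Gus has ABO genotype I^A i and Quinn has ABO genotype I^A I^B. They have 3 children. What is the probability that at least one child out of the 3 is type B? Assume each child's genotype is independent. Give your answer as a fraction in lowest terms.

37/64

ABO cross I^A i × I^A I^B → 1/2 A, 1/4 B, 1/4 AB.
So P(type B) = 1/4 per child.
P(none) = (3/4)^3 = 27/64; P(at least one) = 1 − 27/64 = 37/64.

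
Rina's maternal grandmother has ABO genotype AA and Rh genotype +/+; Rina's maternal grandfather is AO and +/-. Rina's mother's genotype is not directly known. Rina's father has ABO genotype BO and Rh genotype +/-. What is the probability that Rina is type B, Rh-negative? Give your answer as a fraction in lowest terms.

Rina's mother's ABO genotype from AA × AO: 1/2 AA, 1/2 AO.
Crossing each possibility with the father BO and summing P(type B): 1/2·0 + 1/2·1/4 = 1/8.
Similarly for Rh via the mother's Rh distribution: P(Rh-) = 1/8.
Independent loci: 1/8 × 1/8 = 1/64.

1/64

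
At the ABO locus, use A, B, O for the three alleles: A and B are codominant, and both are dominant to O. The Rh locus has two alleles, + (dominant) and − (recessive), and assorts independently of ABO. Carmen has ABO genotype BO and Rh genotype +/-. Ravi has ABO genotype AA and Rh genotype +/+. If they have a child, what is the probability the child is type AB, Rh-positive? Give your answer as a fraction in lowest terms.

ABO cross BO × AA → offspring phenotypes: 1/2 A, 1/2 AB.
Rh cross +/- × +/+ → 1 Rh+.
Independent loci: P(type AB, Rh-positive) = 1/2 × 1 = 1/2.

1/2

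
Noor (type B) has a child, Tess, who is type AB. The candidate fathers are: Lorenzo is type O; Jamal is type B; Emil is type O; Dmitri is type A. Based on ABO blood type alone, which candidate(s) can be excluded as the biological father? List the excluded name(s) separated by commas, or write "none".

Lorenzo, Jamal, Emil

A candidate is excluded only if no genotype consistent with his phenotype could produce a type AB child with a type B mother.
Lorenzo (type O): no genotype consistent with that phenotype can produce a type-AB child with a type-B mother.
Jamal (type B): no genotype consistent with that phenotype can produce a type-AB child with a type-B mother.
Emil (type O): no genotype consistent with that phenotype can produce a type-AB child with a type-B mother.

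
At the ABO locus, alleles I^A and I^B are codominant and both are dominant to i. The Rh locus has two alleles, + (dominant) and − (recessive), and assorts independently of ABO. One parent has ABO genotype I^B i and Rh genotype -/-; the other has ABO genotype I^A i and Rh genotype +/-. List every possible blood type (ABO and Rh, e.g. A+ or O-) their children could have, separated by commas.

Gametes from I^B i × I^A i give offspring ABO genotypes I^A I^B, I^A i, I^B i, i i, i.e. phenotypes O, A, B, AB.
Rh cross -/- × +/- → phenotypes Rh+, Rh-.
Combining independently: O+, O-, A+, A-, B+, B-, AB+, AB-.

O+, O-, A+, A-, B+, B-, AB+, AB-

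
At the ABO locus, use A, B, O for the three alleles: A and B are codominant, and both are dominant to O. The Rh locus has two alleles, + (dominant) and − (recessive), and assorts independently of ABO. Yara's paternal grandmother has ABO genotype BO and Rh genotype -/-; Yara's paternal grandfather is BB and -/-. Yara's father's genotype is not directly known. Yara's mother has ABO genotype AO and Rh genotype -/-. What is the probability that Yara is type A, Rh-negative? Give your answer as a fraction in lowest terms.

1/8

Yara's father's ABO genotype from BO × BB: 1/2 BB, 1/2 BO.
Crossing each possibility with the mother AO and summing P(type A): 1/2·0 + 1/2·1/4 = 1/8.
Similarly for Rh via the father's Rh distribution: P(Rh-) = 1.
Independent loci: 1/8 × 1 = 1/8.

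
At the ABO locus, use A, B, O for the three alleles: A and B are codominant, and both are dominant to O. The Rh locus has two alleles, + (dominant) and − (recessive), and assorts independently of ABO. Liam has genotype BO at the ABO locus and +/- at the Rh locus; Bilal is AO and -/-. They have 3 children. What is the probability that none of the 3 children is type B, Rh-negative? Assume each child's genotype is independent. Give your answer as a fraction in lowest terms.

343/512

ABO cross BO × AO → 1/4 O, 1/4 A, 1/4 B, 1/4 AB.
Rh cross +/- × -/- → 1/2 Rh+, 1/2 Rh-; so P(type B, Rh-negative) = 1/4 × 1/2 = 1/8 per child.
P(not type B, Rh-negative) = 7/8 for one child; (7/8)^3 = 343/512.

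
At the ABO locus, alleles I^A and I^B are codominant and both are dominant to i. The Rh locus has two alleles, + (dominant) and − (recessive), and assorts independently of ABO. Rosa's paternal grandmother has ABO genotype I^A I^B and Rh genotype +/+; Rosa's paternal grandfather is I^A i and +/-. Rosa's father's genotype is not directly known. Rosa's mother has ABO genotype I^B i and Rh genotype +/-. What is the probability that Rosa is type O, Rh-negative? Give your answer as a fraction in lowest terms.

Rosa's father's ABO genotype from I^A I^B × I^A i: 1/4 I^A I^A, 1/4 I^A I^B, 1/4 I^A i, 1/4 I^B i.
Crossing each possibility with the mother I^B i and summing P(type O): 1/4·0 + 1/4·0 + 1/4·1/4 + 1/4·1/4 = 1/8.
Similarly for Rh via the father's Rh distribution: P(Rh-) = 1/8.
Independent loci: 1/8 × 1/8 = 1/64.

1/64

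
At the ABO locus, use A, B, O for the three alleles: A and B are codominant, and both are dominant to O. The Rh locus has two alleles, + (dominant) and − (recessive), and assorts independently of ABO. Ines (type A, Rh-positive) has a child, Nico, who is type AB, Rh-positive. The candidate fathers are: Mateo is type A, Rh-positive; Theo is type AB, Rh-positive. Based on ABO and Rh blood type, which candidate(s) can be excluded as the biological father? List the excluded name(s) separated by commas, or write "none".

Mateo

A candidate is excluded only if no genotype consistent with his phenotype could produce a type AB, Rh-positive child with a type A, Rh-positive mother.
Mateo (type A, Rh+): no genotype consistent with that phenotype can produce a type-AB Rh+ child with a type-A mother.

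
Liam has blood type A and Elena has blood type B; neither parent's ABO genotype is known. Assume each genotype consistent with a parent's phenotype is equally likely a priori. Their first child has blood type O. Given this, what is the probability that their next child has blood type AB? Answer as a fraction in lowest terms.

Possible genotypes: Liam ∈ {AA, AO}; Elena ∈ {BB, BO}.
Weight each parental genotype pair by prior × P(type-O child):
  AO × BO: posterior weight 1; P(next child type AB) = 1/4.
Weighted sum = 1/4.

1/4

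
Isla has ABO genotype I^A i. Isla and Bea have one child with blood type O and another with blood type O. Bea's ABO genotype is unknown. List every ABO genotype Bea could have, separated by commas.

I^A i, I^B i, i i

For each candidate genotype of Bea, check whether crossing it with I^A i can produce every observed child phenotype.
  I^A I^A → possible child types {A} ✗
  I^A I^B → possible child types {A, B, AB} ✗
  I^A i → possible child types {O, A} ✓
  I^B I^B → possible child types {B, AB} ✗
  I^B i → possible child types {O, A, B, AB} ✓
  i i → possible child types {O, A} ✓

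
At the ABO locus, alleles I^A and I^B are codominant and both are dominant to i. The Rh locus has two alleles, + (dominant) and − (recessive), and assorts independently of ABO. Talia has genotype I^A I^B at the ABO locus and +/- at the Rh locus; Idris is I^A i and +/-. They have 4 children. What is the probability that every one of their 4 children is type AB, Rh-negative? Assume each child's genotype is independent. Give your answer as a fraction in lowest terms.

1/65536

ABO cross I^A I^B × I^A i → 1/2 A, 1/4 B, 1/4 AB.
Rh cross +/- × +/- → 3/4 Rh+, 1/4 Rh-; so P(type AB, Rh-negative) = 1/4 × 1/4 = 1/16 per child.
All 4 independent: (1/16)^4 = 1/65536.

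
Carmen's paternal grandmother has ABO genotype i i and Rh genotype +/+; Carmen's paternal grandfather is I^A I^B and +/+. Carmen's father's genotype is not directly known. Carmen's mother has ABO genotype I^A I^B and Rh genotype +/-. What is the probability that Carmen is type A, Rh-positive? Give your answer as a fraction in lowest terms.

Carmen's father's ABO genotype from i i × I^A I^B: 1/2 I^A i, 1/2 I^B i.
Crossing each possibility with the mother I^A I^B and summing P(type A): 1/2·1/2 + 1/2·1/4 = 3/8.
Similarly for Rh via the father's Rh distribution: P(Rh+) = 1.
Independent loci: 3/8 × 1 = 3/8.

3/8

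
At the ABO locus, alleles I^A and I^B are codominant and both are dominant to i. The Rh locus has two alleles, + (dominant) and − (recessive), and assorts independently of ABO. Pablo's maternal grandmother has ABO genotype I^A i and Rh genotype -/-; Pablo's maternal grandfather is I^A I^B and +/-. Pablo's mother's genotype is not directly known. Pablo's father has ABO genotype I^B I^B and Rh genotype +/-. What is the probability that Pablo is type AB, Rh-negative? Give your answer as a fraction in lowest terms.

3/16

Pablo's mother's ABO genotype from I^A i × I^A I^B: 1/4 I^A I^A, 1/4 I^A I^B, 1/4 I^A i, 1/4 I^B i.
Crossing each possibility with the father I^B I^B and summing P(type AB): 1/4·1 + 1/4·1/2 + 1/4·1/2 + 1/4·0 = 1/2.
Similarly for Rh via the mother's Rh distribution: P(Rh-) = 3/8.
Independent loci: 1/2 × 3/8 = 3/16.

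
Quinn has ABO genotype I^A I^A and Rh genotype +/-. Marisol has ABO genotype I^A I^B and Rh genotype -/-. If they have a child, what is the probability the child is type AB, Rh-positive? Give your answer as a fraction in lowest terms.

ABO cross I^A I^A × I^A I^B → offspring phenotypes: 1/2 A, 1/2 AB.
Rh cross +/- × -/- → 1/2 Rh+, 1/2 Rh-.
Independent loci: P(type AB, Rh-positive) = 1/2 × 1/2 = 1/4.

1/4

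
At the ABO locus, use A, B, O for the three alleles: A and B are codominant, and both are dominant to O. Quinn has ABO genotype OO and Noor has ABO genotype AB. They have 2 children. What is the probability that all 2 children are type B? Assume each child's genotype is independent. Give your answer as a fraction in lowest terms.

1/4

ABO cross OO × AB → 1/2 A, 1/2 B.
So P(type B) = 1/2 per child.
All 2 independent: (1/2)^2 = 1/4.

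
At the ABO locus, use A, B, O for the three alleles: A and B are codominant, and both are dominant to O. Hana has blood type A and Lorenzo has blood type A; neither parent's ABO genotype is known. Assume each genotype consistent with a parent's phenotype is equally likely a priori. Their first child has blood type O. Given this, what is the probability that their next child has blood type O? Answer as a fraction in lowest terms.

1/4

Possible genotypes: Hana ∈ {AA, AO}; Lorenzo ∈ {AA, AO}.
Weight each parental genotype pair by prior × P(type-O child):
  AO × AO: posterior weight 1; P(next child type O) = 1/4.
Weighted sum = 1/4.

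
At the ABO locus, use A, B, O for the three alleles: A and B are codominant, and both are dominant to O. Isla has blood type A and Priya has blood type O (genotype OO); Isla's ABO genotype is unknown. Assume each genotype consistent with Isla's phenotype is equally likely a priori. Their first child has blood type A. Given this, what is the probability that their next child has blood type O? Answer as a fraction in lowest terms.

1/6

Possible genotypes: Isla ∈ {AA, AO}; Priya ∈ {OO}.
Weight each parental genotype pair by prior × P(type-A child):
  AA × OO: posterior weight 2/3; P(next child type O) = 0.
  AO × OO: posterior weight 1/3; P(next child type O) = 1/2.
Weighted sum = 1/6.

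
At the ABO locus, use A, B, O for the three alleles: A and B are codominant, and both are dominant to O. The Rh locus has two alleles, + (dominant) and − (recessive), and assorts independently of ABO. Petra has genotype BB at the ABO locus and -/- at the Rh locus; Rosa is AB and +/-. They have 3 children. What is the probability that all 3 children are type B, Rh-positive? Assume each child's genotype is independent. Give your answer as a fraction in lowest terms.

ABO cross BB × AB → 1/2 B, 1/2 AB.
Rh cross -/- × +/- → 1/2 Rh+, 1/2 Rh-; so P(type B, Rh-positive) = 1/2 × 1/2 = 1/4 per child.
All 3 independent: (1/4)^3 = 1/64.

1/64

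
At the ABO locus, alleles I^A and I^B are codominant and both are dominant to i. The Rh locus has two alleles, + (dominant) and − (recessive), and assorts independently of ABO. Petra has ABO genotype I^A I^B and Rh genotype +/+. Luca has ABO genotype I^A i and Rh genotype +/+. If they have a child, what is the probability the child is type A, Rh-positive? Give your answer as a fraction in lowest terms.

ABO cross I^A I^B × I^A i → offspring phenotypes: 1/2 A, 1/4 B, 1/4 AB.
Rh cross +/+ × +/+ → 1 Rh+.
Independent loci: P(type A, Rh-positive) = 1/2 × 1 = 1/2.

1/2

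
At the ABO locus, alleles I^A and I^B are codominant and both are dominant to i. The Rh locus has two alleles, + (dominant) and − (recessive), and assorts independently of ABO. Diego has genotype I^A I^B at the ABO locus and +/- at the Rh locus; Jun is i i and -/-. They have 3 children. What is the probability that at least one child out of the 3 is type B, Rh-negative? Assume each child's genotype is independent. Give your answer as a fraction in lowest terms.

37/64

ABO cross I^A I^B × i i → 1/2 A, 1/2 B.
Rh cross +/- × -/- → 1/2 Rh+, 1/2 Rh-; so P(type B, Rh-negative) = 1/2 × 1/2 = 1/4 per child.
P(none) = (3/4)^3 = 27/64; P(at least one) = 1 − 27/64 = 37/64.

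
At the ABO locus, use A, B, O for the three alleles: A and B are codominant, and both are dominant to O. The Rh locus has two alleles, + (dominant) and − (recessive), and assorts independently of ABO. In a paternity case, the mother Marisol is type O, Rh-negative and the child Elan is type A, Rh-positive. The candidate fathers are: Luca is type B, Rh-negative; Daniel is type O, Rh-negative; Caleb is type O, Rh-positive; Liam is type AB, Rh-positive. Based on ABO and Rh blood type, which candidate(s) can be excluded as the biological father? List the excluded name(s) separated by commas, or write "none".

Luca, Daniel, Caleb

A candidate is excluded only if no genotype consistent with his phenotype could produce a type A, Rh-positive child with a type O, Rh-negative mother.
Luca (type B, Rh-): no genotype consistent with that phenotype can produce a type-A Rh+ child with a type-O mother.
Daniel (type O, Rh-): no genotype consistent with that phenotype can produce a type-A Rh+ child with a type-O mother.
Caleb (type O, Rh+): no genotype consistent with that phenotype can produce a type-A Rh+ child with a type-O mother.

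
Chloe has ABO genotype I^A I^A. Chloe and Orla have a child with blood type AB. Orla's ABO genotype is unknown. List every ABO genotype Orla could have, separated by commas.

I^A I^B, I^B I^B, I^B i

For each candidate genotype of Orla, check whether crossing it with I^A I^A can produce every observed child phenotype.
  I^A I^A → possible child types {A} ✗
  I^A I^B → possible child types {A, AB} ✓
  I^A i → possible child types {A} ✗
  I^B I^B → possible child types {AB} ✓
  I^B i → possible child types {A, AB} ✓
  i i → possible child types {A} ✗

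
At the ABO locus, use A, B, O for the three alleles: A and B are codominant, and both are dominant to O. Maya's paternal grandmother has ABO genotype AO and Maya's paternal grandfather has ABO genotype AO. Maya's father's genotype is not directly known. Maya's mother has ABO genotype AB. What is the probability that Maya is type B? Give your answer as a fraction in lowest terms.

1/4

Maya's father's ABO genotype from AO × AO: 1/4 AA, 1/2 AO, 1/4 OO.
Crossing each possibility with the mother AB and summing P(type B): 1/4·0 + 1/2·1/4 + 1/4·1/2 = 1/4.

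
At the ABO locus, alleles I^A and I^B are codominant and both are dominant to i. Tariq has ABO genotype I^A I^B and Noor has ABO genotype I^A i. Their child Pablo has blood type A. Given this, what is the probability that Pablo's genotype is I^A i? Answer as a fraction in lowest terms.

1/2

Cross I^A I^B × I^A i → 1/4 I^A I^A, 1/4 I^A I^B, 1/4 I^A i, 1/4 I^B i.
Type-A genotypes among offspring: I^A I^A (1/4), I^A i (1/4); total 1/2.
P(I^A i | type A) = (1/4) / (1/2) = 1/2.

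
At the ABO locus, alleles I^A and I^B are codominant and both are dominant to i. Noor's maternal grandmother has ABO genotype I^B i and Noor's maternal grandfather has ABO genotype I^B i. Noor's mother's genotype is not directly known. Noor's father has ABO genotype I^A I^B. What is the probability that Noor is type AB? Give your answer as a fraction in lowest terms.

1/4

Noor's mother's ABO genotype from I^B i × I^B i: 1/4 I^B I^B, 1/2 I^B i, 1/4 i i.
Crossing each possibility with the father I^A I^B and summing P(type AB): 1/4·1/2 + 1/2·1/4 + 1/4·0 = 1/4.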